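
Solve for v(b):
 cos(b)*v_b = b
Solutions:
 v(b) = C1 + Integral(b/cos(b), b)


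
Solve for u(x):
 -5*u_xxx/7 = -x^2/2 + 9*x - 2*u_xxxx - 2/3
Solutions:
 u(x) = C1 + C2*x + C3*x^2 + C4*exp(5*x/14) + 7*x^5/600 - 217*x^4/600 - 4382*x^3/1125


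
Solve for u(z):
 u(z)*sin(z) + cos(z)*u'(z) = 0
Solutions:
 u(z) = C1*cos(z)


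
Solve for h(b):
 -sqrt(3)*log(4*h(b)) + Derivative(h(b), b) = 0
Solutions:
 -sqrt(3)*Integral(1/(log(_y) + 2*log(2)), (_y, h(b)))/3 = C1 - b


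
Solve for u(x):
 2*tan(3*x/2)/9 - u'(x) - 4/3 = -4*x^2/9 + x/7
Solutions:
 u(x) = C1 + 4*x^3/27 - x^2/14 - 4*x/3 - 4*log(cos(3*x/2))/27


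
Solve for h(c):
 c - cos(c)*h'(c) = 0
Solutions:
 h(c) = C1 + Integral(c/cos(c), c)


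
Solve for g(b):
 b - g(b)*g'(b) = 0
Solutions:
 g(b) = -sqrt(C1 + b^2)
 g(b) = sqrt(C1 + b^2)


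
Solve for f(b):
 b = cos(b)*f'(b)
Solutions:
 f(b) = C1 + Integral(b/cos(b), b)


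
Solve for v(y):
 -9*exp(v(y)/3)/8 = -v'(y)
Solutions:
 v(y) = 3*log(-1/(C1 + 9*y)) + 3*log(24)


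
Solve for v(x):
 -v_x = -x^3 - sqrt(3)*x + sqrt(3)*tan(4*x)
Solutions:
 v(x) = C1 + x^4/4 + sqrt(3)*x^2/2 + sqrt(3)*log(cos(4*x))/4


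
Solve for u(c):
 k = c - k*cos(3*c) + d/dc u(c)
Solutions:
 u(c) = C1 - c^2/2 + c*k + k*sin(3*c)/3


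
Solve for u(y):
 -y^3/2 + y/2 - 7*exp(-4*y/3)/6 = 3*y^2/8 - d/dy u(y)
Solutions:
 u(y) = C1 + y^4/8 + y^3/8 - y^2/4 - 7*exp(-4*y/3)/8


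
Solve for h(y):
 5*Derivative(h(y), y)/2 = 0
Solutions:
 h(y) = C1


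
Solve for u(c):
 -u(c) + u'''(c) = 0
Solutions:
 u(c) = C3*exp(c) + (C1*sin(sqrt(3)*c/2) + C2*cos(sqrt(3)*c/2))*exp(-c/2)


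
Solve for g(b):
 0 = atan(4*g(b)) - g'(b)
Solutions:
 Integral(1/atan(4*_y), (_y, g(b))) = C1 + b


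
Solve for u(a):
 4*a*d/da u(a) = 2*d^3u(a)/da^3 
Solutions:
 u(a) = C1 + Integral(C2*airyai(2^(1/3)*a) + C3*airybi(2^(1/3)*a), a)


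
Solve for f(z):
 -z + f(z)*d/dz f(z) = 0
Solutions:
 f(z) = -sqrt(C1 + z^2)
 f(z) = sqrt(C1 + z^2)


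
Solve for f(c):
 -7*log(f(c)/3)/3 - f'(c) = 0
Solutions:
 -3*Integral(1/(-log(_y) + log(3)), (_y, f(c)))/7 = C1 - c


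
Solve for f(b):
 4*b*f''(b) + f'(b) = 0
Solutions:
 f(b) = C1 + C2*b^(3/4)


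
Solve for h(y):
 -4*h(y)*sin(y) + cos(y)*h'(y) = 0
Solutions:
 h(y) = C1/cos(y)^4


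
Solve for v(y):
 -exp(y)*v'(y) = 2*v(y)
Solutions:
 v(y) = C1*exp(2*exp(-y))


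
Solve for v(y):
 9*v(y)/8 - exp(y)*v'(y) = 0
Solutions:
 v(y) = C1*exp(-9*exp(-y)/8)


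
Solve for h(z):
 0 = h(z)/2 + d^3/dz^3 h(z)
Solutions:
 h(z) = C3*exp(-2^(2/3)*z/2) + (C1*sin(2^(2/3)*sqrt(3)*z/4) + C2*cos(2^(2/3)*sqrt(3)*z/4))*exp(2^(2/3)*z/4)


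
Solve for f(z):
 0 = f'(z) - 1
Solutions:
 f(z) = C1 + z


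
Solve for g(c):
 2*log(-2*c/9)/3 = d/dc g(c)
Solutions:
 g(c) = C1 + 2*c*log(-c)/3 + 2*c*(-2*log(3) - 1 + log(2))/3


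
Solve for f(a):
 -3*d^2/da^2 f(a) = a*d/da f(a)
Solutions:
 f(a) = C1 + C2*erf(sqrt(6)*a/6)


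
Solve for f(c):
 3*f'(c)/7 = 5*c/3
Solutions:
 f(c) = C1 + 35*c^2/18


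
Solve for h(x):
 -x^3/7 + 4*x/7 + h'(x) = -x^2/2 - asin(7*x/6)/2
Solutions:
 h(x) = C1 + x^4/28 - x^3/6 - 2*x^2/7 - x*asin(7*x/6)/2 - sqrt(36 - 49*x^2)/14


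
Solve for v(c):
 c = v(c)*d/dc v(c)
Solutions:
 v(c) = -sqrt(C1 + c^2)
 v(c) = sqrt(C1 + c^2)


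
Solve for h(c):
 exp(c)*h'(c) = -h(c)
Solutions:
 h(c) = C1*exp(exp(-c))


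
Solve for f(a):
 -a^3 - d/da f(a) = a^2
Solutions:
 f(a) = C1 - a^4/4 - a^3/3


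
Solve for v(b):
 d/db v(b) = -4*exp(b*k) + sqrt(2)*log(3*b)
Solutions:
 v(b) = C1 + sqrt(2)*b*log(b) + sqrt(2)*b*(-1 + log(3)) + Piecewise((-4*exp(b*k)/k, Ne(k, 0)), (-4*b, True))


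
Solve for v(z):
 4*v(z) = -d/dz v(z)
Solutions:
 v(z) = C1*exp(-4*z)


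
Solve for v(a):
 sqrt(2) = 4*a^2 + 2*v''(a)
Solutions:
 v(a) = C1 + C2*a - a^4/6 + sqrt(2)*a^2/4


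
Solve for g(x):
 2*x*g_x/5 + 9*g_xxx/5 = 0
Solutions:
 g(x) = C1 + Integral(C2*airyai(-6^(1/3)*x/3) + C3*airybi(-6^(1/3)*x/3), x)


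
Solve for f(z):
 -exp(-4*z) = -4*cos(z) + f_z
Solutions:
 f(z) = C1 + 4*sin(z) + exp(-4*z)/4


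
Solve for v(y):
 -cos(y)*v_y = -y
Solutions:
 v(y) = C1 + Integral(y/cos(y), y)


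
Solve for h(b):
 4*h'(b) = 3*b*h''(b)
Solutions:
 h(b) = C1 + C2*b^(7/3)


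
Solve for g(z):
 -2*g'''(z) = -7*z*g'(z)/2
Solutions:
 g(z) = C1 + Integral(C2*airyai(14^(1/3)*z/2) + C3*airybi(14^(1/3)*z/2), z)


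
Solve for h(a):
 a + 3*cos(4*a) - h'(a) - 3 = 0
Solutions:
 h(a) = C1 + a^2/2 - 3*a + 3*sin(4*a)/4


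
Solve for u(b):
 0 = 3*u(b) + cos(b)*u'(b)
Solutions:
 u(b) = C1*(sin(b) - 1)^(3/2)/(sin(b) + 1)^(3/2)


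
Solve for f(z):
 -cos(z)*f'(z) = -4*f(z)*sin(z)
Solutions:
 f(z) = C1/cos(z)^4


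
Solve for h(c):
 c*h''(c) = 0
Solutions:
 h(c) = C1 + C2*c


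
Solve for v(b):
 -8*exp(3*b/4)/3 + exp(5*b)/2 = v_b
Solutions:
 v(b) = C1 - 32*exp(3*b/4)/9 + exp(5*b)/10


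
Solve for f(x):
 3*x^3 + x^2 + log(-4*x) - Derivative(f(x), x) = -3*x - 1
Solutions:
 f(x) = C1 + 3*x^4/4 + x^3/3 + 3*x^2/2 + x*log(-x) + 2*x*log(2)


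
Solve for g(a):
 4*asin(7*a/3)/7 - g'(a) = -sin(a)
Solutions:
 g(a) = C1 + 4*a*asin(7*a/3)/7 + 4*sqrt(9 - 49*a^2)/49 - cos(a)


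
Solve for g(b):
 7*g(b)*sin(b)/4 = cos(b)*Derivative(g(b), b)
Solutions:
 g(b) = C1/cos(b)^(7/4)


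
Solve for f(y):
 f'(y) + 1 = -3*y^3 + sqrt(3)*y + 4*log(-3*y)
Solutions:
 f(y) = C1 - 3*y^4/4 + sqrt(3)*y^2/2 + 4*y*log(-y) + y*(-5 + 4*log(3))


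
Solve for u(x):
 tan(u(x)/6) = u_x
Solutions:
 u(x) = -6*asin(C1*exp(x/6)) + 6*pi
 u(x) = 6*asin(C1*exp(x/6))


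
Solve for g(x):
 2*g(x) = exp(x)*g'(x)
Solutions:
 g(x) = C1*exp(-2*exp(-x))


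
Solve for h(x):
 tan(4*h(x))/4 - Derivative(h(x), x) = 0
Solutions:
 h(x) = -asin(C1*exp(x))/4 + pi/4
 h(x) = asin(C1*exp(x))/4


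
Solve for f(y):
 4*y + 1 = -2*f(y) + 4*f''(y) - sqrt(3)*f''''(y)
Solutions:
 f(y) = C1*exp(-sqrt(3)*y*sqrt(-sqrt(6)*sqrt(2 - sqrt(3)) + 2*sqrt(3))/3) + C2*exp(sqrt(3)*y*sqrt(-sqrt(6)*sqrt(2 - sqrt(3)) + 2*sqrt(3))/3) + C3*exp(-sqrt(3)*y*sqrt(sqrt(6)*sqrt(2 - sqrt(3)) + 2*sqrt(3))/3) + C4*exp(sqrt(3)*y*sqrt(sqrt(6)*sqrt(2 - sqrt(3)) + 2*sqrt(3))/3) - 2*y - 1/2


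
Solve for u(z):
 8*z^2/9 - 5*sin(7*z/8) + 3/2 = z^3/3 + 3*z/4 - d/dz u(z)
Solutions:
 u(z) = C1 + z^4/12 - 8*z^3/27 + 3*z^2/8 - 3*z/2 - 40*cos(7*z/8)/7


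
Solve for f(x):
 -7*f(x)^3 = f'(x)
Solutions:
 f(x) = -sqrt(2)*sqrt(-1/(C1 - 7*x))/2
 f(x) = sqrt(2)*sqrt(-1/(C1 - 7*x))/2


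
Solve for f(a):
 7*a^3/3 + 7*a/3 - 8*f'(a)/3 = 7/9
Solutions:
 f(a) = C1 + 7*a^4/32 + 7*a^2/16 - 7*a/24


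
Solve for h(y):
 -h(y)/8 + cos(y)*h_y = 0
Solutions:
 h(y) = C1*(sin(y) + 1)^(1/16)/(sin(y) - 1)^(1/16)


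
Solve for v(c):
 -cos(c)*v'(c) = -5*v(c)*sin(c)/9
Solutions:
 v(c) = C1/cos(c)^(5/9)


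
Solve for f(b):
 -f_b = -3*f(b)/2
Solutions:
 f(b) = C1*exp(3*b/2)


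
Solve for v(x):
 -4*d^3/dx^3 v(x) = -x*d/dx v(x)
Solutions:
 v(x) = C1 + Integral(C2*airyai(2^(1/3)*x/2) + C3*airybi(2^(1/3)*x/2), x)


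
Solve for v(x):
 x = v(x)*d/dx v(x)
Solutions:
 v(x) = -sqrt(C1 + x^2)
 v(x) = sqrt(C1 + x^2)


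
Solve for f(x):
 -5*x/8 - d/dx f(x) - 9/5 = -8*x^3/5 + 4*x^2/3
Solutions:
 f(x) = C1 + 2*x^4/5 - 4*x^3/9 - 5*x^2/16 - 9*x/5


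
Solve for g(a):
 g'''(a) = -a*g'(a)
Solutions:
 g(a) = C1 + Integral(C2*airyai(-a) + C3*airybi(-a), a)


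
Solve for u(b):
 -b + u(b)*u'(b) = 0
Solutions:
 u(b) = -sqrt(C1 + b^2)
 u(b) = sqrt(C1 + b^2)


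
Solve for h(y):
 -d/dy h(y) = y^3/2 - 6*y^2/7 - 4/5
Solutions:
 h(y) = C1 - y^4/8 + 2*y^3/7 + 4*y/5


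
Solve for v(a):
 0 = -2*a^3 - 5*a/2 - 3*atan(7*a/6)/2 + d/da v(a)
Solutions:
 v(a) = C1 + a^4/2 + 5*a^2/4 + 3*a*atan(7*a/6)/2 - 9*log(49*a^2 + 36)/14


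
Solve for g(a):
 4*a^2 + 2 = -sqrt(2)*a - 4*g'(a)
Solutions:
 g(a) = C1 - a^3/3 - sqrt(2)*a^2/8 - a/2


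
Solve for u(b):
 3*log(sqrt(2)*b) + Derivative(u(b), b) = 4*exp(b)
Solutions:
 u(b) = C1 - 3*b*log(b) + b*(3 - 3*log(2)/2) + 4*exp(b)


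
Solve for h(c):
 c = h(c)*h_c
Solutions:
 h(c) = -sqrt(C1 + c^2)
 h(c) = sqrt(C1 + c^2)


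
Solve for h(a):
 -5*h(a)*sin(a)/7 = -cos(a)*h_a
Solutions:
 h(a) = C1/cos(a)^(5/7)


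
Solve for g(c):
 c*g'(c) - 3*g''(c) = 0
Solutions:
 g(c) = C1 + C2*erfi(sqrt(6)*c/6)


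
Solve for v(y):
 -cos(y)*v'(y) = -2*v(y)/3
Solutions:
 v(y) = C1*(sin(y) + 1)^(1/3)/(sin(y) - 1)^(1/3)


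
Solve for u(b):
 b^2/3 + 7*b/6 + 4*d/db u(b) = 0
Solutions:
 u(b) = C1 - b^3/36 - 7*b^2/48


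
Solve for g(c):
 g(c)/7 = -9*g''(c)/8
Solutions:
 g(c) = C1*sin(2*sqrt(14)*c/21) + C2*cos(2*sqrt(14)*c/21)


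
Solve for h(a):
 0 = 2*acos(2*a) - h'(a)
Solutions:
 h(a) = C1 + 2*a*acos(2*a) - sqrt(1 - 4*a^2)


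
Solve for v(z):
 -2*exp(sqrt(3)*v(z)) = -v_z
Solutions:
 v(z) = sqrt(3)*(2*log(-1/(C1 + 2*z)) - log(3))/6


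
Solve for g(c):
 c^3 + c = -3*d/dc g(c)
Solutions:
 g(c) = C1 - c^4/12 - c^2/6


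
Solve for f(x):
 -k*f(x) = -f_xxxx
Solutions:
 f(x) = C1*exp(-k^(1/4)*x) + C2*exp(k^(1/4)*x) + C3*exp(-I*k^(1/4)*x) + C4*exp(I*k^(1/4)*x)


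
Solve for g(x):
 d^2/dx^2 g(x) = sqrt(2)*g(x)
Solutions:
 g(x) = C1*exp(-2^(1/4)*x) + C2*exp(2^(1/4)*x)


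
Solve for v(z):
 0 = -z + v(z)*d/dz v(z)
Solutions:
 v(z) = -sqrt(C1 + z^2)
 v(z) = sqrt(C1 + z^2)


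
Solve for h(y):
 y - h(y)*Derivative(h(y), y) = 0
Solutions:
 h(y) = -sqrt(C1 + y^2)
 h(y) = sqrt(C1 + y^2)


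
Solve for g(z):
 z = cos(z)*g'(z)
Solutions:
 g(z) = C1 + Integral(z/cos(z), z)


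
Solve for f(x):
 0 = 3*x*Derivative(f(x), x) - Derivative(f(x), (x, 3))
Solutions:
 f(x) = C1 + Integral(C2*airyai(3^(1/3)*x) + C3*airybi(3^(1/3)*x), x)


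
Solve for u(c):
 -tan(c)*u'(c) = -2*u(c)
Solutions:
 u(c) = C1*sin(c)^2


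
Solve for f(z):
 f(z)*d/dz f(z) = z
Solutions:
 f(z) = -sqrt(C1 + z^2)
 f(z) = sqrt(C1 + z^2)


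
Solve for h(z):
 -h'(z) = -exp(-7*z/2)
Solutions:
 h(z) = C1 - 2*exp(-7*z/2)/7


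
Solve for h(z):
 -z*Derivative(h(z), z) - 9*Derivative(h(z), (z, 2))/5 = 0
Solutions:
 h(z) = C1 + C2*erf(sqrt(10)*z/6)


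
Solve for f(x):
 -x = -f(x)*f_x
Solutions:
 f(x) = -sqrt(C1 + x^2)
 f(x) = sqrt(C1 + x^2)


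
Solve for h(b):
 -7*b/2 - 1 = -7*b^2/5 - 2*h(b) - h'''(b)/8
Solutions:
 h(b) = C3*exp(-2*2^(1/3)*b) - 7*b^2/10 + 7*b/4 + (C1*sin(2^(1/3)*sqrt(3)*b) + C2*cos(2^(1/3)*sqrt(3)*b))*exp(2^(1/3)*b) + 1/2


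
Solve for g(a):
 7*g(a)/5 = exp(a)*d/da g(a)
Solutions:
 g(a) = C1*exp(-7*exp(-a)/5)


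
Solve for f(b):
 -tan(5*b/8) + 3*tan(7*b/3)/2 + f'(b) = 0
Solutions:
 f(b) = C1 - 8*log(cos(5*b/8))/5 + 9*log(cos(7*b/3))/14


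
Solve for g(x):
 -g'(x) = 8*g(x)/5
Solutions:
 g(x) = C1*exp(-8*x/5)


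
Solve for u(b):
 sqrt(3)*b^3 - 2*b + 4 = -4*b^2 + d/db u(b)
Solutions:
 u(b) = C1 + sqrt(3)*b^4/4 + 4*b^3/3 - b^2 + 4*b


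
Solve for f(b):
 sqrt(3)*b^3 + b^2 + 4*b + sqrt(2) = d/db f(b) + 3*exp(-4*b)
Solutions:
 f(b) = C1 + sqrt(3)*b^4/4 + b^3/3 + 2*b^2 + sqrt(2)*b + 3*exp(-4*b)/4


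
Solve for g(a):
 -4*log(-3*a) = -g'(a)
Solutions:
 g(a) = C1 + 4*a*log(-a) + 4*a*(-1 + log(3))


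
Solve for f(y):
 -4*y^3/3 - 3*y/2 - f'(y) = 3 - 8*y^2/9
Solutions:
 f(y) = C1 - y^4/3 + 8*y^3/27 - 3*y^2/4 - 3*y


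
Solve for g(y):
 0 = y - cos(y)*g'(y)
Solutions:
 g(y) = C1 + Integral(y/cos(y), y)


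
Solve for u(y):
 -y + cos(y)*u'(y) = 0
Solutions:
 u(y) = C1 + Integral(y/cos(y), y)


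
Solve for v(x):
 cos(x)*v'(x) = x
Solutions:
 v(x) = C1 + Integral(x/cos(x), x)


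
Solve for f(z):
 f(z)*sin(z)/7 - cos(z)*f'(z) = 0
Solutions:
 f(z) = C1/cos(z)^(1/7)


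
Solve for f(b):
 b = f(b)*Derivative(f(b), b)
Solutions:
 f(b) = -sqrt(C1 + b^2)
 f(b) = sqrt(C1 + b^2)


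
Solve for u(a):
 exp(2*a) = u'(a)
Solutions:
 u(a) = C1 + exp(2*a)/2


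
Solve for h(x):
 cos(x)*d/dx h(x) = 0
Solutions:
 h(x) = C1


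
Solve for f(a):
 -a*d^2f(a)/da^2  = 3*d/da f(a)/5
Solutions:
 f(a) = C1 + C2*a^(2/5)


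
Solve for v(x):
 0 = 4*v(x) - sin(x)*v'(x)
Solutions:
 v(x) = C1*(cos(x)^2 - 2*cos(x) + 1)/(cos(x)^2 + 2*cos(x) + 1)


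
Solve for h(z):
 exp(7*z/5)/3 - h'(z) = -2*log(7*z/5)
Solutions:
 h(z) = C1 + 2*z*log(z) + 2*z*(-log(5) - 1 + log(7)) + 5*exp(7*z/5)/21


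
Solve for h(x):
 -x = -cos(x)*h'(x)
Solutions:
 h(x) = C1 + Integral(x/cos(x), x)


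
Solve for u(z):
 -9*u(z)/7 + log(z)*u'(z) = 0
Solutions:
 u(z) = C1*exp(9*li(z)/7)


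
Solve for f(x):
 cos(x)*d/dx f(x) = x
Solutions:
 f(x) = C1 + Integral(x/cos(x), x)


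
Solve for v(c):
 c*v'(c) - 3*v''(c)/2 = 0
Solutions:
 v(c) = C1 + C2*erfi(sqrt(3)*c/3)


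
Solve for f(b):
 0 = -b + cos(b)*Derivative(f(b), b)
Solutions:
 f(b) = C1 + Integral(b/cos(b), b)


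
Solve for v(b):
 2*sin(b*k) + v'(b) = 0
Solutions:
 v(b) = C1 + 2*cos(b*k)/k


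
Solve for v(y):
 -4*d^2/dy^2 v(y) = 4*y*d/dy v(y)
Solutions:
 v(y) = C1 + C2*erf(sqrt(2)*y/2)


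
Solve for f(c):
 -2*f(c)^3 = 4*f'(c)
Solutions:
 f(c) = -sqrt(-1/(C1 - c))
 f(c) = sqrt(-1/(C1 - c))


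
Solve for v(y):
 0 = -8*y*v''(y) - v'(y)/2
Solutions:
 v(y) = C1 + C2*y^(15/16)


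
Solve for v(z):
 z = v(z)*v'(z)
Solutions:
 v(z) = -sqrt(C1 + z^2)
 v(z) = sqrt(C1 + z^2)


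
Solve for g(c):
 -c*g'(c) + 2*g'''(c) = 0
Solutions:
 g(c) = C1 + Integral(C2*airyai(2^(2/3)*c/2) + C3*airybi(2^(2/3)*c/2), c)


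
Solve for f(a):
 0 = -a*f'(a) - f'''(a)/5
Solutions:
 f(a) = C1 + Integral(C2*airyai(-5^(1/3)*a) + C3*airybi(-5^(1/3)*a), a)


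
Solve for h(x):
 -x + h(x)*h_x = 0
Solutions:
 h(x) = -sqrt(C1 + x^2)
 h(x) = sqrt(C1 + x^2)


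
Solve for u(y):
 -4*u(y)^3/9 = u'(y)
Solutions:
 u(y) = -3*sqrt(2)*sqrt(-1/(C1 - 4*y))/2
 u(y) = 3*sqrt(2)*sqrt(-1/(C1 - 4*y))/2


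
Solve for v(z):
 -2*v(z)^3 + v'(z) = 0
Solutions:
 v(z) = -sqrt(2)*sqrt(-1/(C1 + 2*z))/2
 v(z) = sqrt(2)*sqrt(-1/(C1 + 2*z))/2


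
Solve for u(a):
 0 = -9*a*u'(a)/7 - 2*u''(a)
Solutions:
 u(a) = C1 + C2*erf(3*sqrt(7)*a/14)


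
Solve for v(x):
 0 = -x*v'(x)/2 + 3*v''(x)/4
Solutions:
 v(x) = C1 + C2*erfi(sqrt(3)*x/3)


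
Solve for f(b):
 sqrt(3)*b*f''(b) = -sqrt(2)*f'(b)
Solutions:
 f(b) = C1 + C2*b^(1 - sqrt(6)/3)


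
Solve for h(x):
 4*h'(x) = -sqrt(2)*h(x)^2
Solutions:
 h(x) = 4/(C1 + sqrt(2)*x)


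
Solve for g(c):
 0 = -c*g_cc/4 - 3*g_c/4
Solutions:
 g(c) = C1 + C2/c^2


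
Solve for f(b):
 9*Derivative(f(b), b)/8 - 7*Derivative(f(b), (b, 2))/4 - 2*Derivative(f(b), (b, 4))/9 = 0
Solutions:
 f(b) = C1 + C2*exp(6^(1/3)*b*(-(27 + sqrt(2787))^(1/3) + 7*6^(1/3)/(27 + sqrt(2787))^(1/3))/8)*sin(2^(1/3)*3^(1/6)*b*(21*2^(1/3)/(27 + sqrt(2787))^(1/3) + 3^(2/3)*(27 + sqrt(2787))^(1/3))/8) + C3*exp(6^(1/3)*b*(-(27 + sqrt(2787))^(1/3) + 7*6^(1/3)/(27 + sqrt(2787))^(1/3))/8)*cos(2^(1/3)*3^(1/6)*b*(21*2^(1/3)/(27 + sqrt(2787))^(1/3) + 3^(2/3)*(27 + sqrt(2787))^(1/3))/8) + C4*exp(-6^(1/3)*b*(-(27 + sqrt(2787))^(1/3) + 7*6^(1/3)/(27 + sqrt(2787))^(1/3))/4)


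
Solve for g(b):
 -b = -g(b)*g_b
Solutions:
 g(b) = -sqrt(C1 + b^2)
 g(b) = sqrt(C1 + b^2)


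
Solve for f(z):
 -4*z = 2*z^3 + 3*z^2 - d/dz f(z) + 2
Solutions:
 f(z) = C1 + z^4/2 + z^3 + 2*z^2 + 2*z


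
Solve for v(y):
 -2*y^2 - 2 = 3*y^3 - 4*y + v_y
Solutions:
 v(y) = C1 - 3*y^4/4 - 2*y^3/3 + 2*y^2 - 2*y


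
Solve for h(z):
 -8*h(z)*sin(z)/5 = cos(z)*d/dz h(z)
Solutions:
 h(z) = C1*cos(z)^(8/5)


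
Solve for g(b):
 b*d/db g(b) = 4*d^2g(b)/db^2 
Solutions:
 g(b) = C1 + C2*erfi(sqrt(2)*b/4)


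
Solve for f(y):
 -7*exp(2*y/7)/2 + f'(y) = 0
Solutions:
 f(y) = C1 + 49*exp(2*y/7)/4


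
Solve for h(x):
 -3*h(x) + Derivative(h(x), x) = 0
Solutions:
 h(x) = C1*exp(3*x)


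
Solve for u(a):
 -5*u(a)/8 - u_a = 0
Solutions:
 u(a) = C1*exp(-5*a/8)


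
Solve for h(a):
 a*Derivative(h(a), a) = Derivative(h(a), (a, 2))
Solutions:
 h(a) = C1 + C2*erfi(sqrt(2)*a/2)


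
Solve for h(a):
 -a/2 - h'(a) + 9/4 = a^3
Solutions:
 h(a) = C1 - a^4/4 - a^2/4 + 9*a/4


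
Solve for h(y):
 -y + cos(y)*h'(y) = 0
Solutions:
 h(y) = C1 + Integral(y/cos(y), y)


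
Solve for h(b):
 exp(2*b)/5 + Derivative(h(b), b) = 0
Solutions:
 h(b) = C1 - exp(2*b)/10


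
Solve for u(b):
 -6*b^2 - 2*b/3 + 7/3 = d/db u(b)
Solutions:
 u(b) = C1 - 2*b^3 - b^2/3 + 7*b/3


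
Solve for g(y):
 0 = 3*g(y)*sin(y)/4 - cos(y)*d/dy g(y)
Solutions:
 g(y) = C1/cos(y)^(3/4)


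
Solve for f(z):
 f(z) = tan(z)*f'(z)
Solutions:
 f(z) = C1*sin(z)


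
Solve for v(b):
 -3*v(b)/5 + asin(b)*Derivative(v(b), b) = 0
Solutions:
 v(b) = C1*exp(3*Integral(1/asin(b), b)/5)


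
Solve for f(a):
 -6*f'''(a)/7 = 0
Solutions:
 f(a) = C1 + C2*a + C3*a^2


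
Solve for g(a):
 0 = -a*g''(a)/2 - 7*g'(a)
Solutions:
 g(a) = C1 + C2/a^13


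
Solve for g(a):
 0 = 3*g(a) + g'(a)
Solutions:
 g(a) = C1*exp(-3*a)


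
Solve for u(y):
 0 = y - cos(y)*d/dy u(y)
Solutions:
 u(y) = C1 + Integral(y/cos(y), y)


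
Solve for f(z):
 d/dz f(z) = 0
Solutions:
 f(z) = C1


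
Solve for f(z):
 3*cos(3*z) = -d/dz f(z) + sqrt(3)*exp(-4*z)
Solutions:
 f(z) = C1 - sin(3*z) - sqrt(3)*exp(-4*z)/4


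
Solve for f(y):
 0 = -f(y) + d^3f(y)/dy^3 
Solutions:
 f(y) = C3*exp(y) + (C1*sin(sqrt(3)*y/2) + C2*cos(sqrt(3)*y/2))*exp(-y/2)


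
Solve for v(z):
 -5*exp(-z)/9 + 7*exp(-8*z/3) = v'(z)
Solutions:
 v(z) = C1 + 5*exp(-z)/9 - 21*exp(-8*z/3)/8


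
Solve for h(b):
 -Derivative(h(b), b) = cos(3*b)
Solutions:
 h(b) = C1 - sin(3*b)/3


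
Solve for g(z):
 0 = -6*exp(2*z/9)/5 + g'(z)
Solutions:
 g(z) = C1 + 27*exp(2*z/9)/5


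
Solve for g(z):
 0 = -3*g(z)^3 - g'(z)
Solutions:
 g(z) = -sqrt(2)*sqrt(-1/(C1 - 3*z))/2
 g(z) = sqrt(2)*sqrt(-1/(C1 - 3*z))/2


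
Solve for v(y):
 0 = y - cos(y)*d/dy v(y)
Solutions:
 v(y) = C1 + Integral(y/cos(y), y)


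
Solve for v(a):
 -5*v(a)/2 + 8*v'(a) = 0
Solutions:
 v(a) = C1*exp(5*a/16)


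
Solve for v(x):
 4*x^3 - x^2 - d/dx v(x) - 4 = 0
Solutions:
 v(x) = C1 + x^4 - x^3/3 - 4*x


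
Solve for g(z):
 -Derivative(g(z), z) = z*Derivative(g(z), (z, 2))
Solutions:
 g(z) = C1 + C2*log(z)


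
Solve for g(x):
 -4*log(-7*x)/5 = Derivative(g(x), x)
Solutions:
 g(x) = C1 - 4*x*log(-x)/5 + 4*x*(1 - log(7))/5


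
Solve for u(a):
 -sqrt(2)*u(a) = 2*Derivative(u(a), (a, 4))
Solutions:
 u(a) = (C1*sin(2^(3/8)*a/2) + C2*cos(2^(3/8)*a/2))*exp(-2^(3/8)*a/2) + (C3*sin(2^(3/8)*a/2) + C4*cos(2^(3/8)*a/2))*exp(2^(3/8)*a/2)


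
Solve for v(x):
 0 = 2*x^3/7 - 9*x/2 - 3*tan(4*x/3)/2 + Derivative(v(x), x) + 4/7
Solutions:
 v(x) = C1 - x^4/14 + 9*x^2/4 - 4*x/7 - 9*log(cos(4*x/3))/8


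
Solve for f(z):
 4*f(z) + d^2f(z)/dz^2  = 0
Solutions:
 f(z) = C1*sin(2*z) + C2*cos(2*z)


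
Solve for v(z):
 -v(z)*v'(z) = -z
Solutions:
 v(z) = -sqrt(C1 + z^2)
 v(z) = sqrt(C1 + z^2)


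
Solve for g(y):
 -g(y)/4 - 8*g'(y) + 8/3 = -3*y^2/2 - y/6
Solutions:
 g(y) = C1*exp(-y/32) + 6*y^2 - 1150*y/3 + 36832/3


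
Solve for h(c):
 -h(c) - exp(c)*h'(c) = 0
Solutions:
 h(c) = C1*exp(exp(-c))


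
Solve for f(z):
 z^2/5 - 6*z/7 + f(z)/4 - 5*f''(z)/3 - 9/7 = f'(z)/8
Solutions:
 f(z) = C1*exp(z*(-3 + sqrt(969))/80) + C2*exp(-z*(3 + sqrt(969))/80) - 4*z^2/5 + 92*z/35 - 442/105


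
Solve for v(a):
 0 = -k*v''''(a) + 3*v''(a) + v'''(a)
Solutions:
 v(a) = C1 + C2*a + C3*exp(a*(1 - sqrt(12*k + 1))/(2*k)) + C4*exp(a*(sqrt(12*k + 1) + 1)/(2*k))


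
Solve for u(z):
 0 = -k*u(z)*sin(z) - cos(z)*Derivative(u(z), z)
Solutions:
 u(z) = C1*exp(k*log(cos(z)))


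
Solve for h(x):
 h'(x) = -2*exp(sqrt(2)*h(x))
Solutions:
 h(x) = sqrt(2)*(2*log(1/(C1 + 2*x)) - log(2))/4


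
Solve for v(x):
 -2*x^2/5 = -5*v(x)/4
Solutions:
 v(x) = 8*x^2/25


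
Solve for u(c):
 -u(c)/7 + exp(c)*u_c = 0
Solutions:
 u(c) = C1*exp(-exp(-c)/7)


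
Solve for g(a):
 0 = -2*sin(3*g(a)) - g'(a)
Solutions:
 g(a) = -acos((-C1 - exp(12*a))/(C1 - exp(12*a)))/3 + 2*pi/3
 g(a) = acos((-C1 - exp(12*a))/(C1 - exp(12*a)))/3


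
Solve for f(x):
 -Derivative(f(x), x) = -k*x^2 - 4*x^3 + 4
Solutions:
 f(x) = C1 + k*x^3/3 + x^4 - 4*x


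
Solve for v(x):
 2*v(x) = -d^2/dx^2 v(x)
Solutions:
 v(x) = C1*sin(sqrt(2)*x) + C2*cos(sqrt(2)*x)


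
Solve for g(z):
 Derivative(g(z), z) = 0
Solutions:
 g(z) = C1


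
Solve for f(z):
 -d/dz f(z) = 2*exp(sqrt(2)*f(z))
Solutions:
 f(z) = sqrt(2)*(2*log(1/(C1 + 2*z)) - log(2))/4


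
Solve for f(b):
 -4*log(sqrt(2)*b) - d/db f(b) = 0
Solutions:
 f(b) = C1 - 4*b*log(b) - b*log(4) + 4*b


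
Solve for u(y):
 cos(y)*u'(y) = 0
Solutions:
 u(y) = C1


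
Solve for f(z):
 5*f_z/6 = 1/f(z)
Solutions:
 f(z) = -sqrt(C1 + 60*z)/5
 f(z) = sqrt(C1 + 60*z)/5


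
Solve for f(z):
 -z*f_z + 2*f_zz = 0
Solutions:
 f(z) = C1 + C2*erfi(z/2)


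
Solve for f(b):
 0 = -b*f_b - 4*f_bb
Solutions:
 f(b) = C1 + C2*erf(sqrt(2)*b/4)


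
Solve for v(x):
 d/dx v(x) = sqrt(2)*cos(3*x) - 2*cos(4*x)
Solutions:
 v(x) = C1 + sqrt(2)*sin(3*x)/3 - sin(4*x)/2


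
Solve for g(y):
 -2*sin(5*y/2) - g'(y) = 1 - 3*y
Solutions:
 g(y) = C1 + 3*y^2/2 - y + 4*cos(5*y/2)/5


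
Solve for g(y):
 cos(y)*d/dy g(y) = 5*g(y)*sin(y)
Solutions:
 g(y) = C1/cos(y)^5


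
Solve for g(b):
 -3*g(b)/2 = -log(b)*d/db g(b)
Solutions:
 g(b) = C1*exp(3*li(b)/2)


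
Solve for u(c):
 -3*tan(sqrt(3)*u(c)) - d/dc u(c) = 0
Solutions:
 u(c) = sqrt(3)*(pi - asin(C1*exp(-3*sqrt(3)*c)))/3
 u(c) = sqrt(3)*asin(C1*exp(-3*sqrt(3)*c))/3


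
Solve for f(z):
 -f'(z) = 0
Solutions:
 f(z) = C1


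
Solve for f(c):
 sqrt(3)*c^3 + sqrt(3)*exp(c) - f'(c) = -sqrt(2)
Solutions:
 f(c) = C1 + sqrt(3)*c^4/4 + sqrt(2)*c + sqrt(3)*exp(c)


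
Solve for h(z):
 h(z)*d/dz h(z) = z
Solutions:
 h(z) = -sqrt(C1 + z^2)
 h(z) = sqrt(C1 + z^2)


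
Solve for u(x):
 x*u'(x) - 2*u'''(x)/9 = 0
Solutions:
 u(x) = C1 + Integral(C2*airyai(6^(2/3)*x/2) + C3*airybi(6^(2/3)*x/2), x)


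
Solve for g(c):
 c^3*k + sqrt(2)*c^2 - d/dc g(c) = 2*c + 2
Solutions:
 g(c) = C1 + c^4*k/4 + sqrt(2)*c^3/3 - c^2 - 2*c


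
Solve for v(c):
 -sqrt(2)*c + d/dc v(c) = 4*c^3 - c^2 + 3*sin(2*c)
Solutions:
 v(c) = C1 + c^4 - c^3/3 + sqrt(2)*c^2/2 - 3*cos(2*c)/2


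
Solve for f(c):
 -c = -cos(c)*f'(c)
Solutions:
 f(c) = C1 + Integral(c/cos(c), c)


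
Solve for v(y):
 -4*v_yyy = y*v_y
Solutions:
 v(y) = C1 + Integral(C2*airyai(-2^(1/3)*y/2) + C3*airybi(-2^(1/3)*y/2), y)


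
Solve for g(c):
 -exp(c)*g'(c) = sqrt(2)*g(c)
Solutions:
 g(c) = C1*exp(sqrt(2)*exp(-c))


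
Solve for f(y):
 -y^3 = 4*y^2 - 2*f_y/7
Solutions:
 f(y) = C1 + 7*y^4/8 + 14*y^3/3


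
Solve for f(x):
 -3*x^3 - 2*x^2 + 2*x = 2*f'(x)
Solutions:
 f(x) = C1 - 3*x^4/8 - x^3/3 + x^2/2


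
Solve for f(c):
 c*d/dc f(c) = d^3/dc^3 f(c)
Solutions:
 f(c) = C1 + Integral(C2*airyai(c) + C3*airybi(c), c)


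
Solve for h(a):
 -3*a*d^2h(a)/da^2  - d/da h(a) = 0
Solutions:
 h(a) = C1 + C2*a^(2/3)


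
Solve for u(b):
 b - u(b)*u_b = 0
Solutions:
 u(b) = -sqrt(C1 + b^2)
 u(b) = sqrt(C1 + b^2)


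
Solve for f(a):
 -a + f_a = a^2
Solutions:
 f(a) = C1 + a^3/3 + a^2/2


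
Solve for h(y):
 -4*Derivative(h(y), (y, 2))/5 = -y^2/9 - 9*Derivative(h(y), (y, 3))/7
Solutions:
 h(y) = C1 + C2*y + C3*exp(28*y/45) + 5*y^4/432 + 25*y^3/336 + 1125*y^2/3136


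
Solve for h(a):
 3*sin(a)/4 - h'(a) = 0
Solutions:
 h(a) = C1 - 3*cos(a)/4


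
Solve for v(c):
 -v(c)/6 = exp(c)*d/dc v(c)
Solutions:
 v(c) = C1*exp(exp(-c)/6)


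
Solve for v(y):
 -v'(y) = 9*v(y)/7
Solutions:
 v(y) = C1*exp(-9*y/7)


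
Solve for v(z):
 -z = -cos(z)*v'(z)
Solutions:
 v(z) = C1 + Integral(z/cos(z), z)


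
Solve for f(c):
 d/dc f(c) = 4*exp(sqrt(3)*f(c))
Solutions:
 f(c) = sqrt(3)*(2*log(-1/(C1 + 4*c)) - log(3))/6


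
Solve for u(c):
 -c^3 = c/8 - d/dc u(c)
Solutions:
 u(c) = C1 + c^4/4 + c^2/16


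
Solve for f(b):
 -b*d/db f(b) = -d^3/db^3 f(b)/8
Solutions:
 f(b) = C1 + Integral(C2*airyai(2*b) + C3*airybi(2*b), b)


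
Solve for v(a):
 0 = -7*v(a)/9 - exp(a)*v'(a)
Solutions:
 v(a) = C1*exp(7*exp(-a)/9)


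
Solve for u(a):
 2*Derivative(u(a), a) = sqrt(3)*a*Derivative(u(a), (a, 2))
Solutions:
 u(a) = C1 + C2*a^(1 + 2*sqrt(3)/3)


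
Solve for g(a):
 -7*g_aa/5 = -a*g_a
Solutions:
 g(a) = C1 + C2*erfi(sqrt(70)*a/14)


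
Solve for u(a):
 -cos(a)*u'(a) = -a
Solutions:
 u(a) = C1 + Integral(a/cos(a), a)


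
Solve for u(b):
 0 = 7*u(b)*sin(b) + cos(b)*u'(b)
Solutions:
 u(b) = C1*cos(b)^7


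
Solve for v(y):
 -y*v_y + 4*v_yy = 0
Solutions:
 v(y) = C1 + C2*erfi(sqrt(2)*y/4)


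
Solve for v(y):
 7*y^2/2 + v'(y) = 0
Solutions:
 v(y) = C1 - 7*y^3/6


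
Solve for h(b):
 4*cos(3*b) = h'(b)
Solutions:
 h(b) = C1 + 4*sin(3*b)/3


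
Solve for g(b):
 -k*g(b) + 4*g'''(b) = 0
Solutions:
 g(b) = C1*exp(2^(1/3)*b*k^(1/3)/2) + C2*exp(2^(1/3)*b*k^(1/3)*(-1 + sqrt(3)*I)/4) + C3*exp(-2^(1/3)*b*k^(1/3)*(1 + sqrt(3)*I)/4)


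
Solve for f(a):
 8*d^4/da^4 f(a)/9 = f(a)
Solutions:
 f(a) = C1*exp(-2^(1/4)*sqrt(3)*a/2) + C2*exp(2^(1/4)*sqrt(3)*a/2) + C3*sin(2^(1/4)*sqrt(3)*a/2) + C4*cos(2^(1/4)*sqrt(3)*a/2)


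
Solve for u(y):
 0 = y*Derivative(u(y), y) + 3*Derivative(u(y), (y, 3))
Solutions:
 u(y) = C1 + Integral(C2*airyai(-3^(2/3)*y/3) + C3*airybi(-3^(2/3)*y/3), y)


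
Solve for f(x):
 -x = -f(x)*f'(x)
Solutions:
 f(x) = -sqrt(C1 + x^2)
 f(x) = sqrt(C1 + x^2)


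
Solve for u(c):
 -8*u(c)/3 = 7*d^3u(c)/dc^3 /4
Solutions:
 u(c) = C3*exp(-2*42^(2/3)*c/21) + (C1*sin(14^(2/3)*3^(1/6)*c/7) + C2*cos(14^(2/3)*3^(1/6)*c/7))*exp(42^(2/3)*c/21)


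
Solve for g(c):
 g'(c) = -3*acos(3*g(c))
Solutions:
 Integral(1/acos(3*_y), (_y, g(c))) = C1 - 3*c


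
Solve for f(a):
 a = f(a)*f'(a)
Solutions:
 f(a) = -sqrt(C1 + a^2)
 f(a) = sqrt(C1 + a^2)


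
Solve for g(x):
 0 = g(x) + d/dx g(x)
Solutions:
 g(x) = C1*exp(-x)


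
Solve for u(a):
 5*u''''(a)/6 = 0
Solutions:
 u(a) = C1 + C2*a + C3*a^2 + C4*a^3


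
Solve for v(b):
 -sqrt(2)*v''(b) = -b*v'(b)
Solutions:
 v(b) = C1 + C2*erfi(2^(1/4)*b/2)


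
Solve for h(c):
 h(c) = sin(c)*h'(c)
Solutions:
 h(c) = C1*sqrt(cos(c) - 1)/sqrt(cos(c) + 1)


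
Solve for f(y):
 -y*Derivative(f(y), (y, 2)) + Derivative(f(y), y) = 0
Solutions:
 f(y) = C1 + C2*y^2


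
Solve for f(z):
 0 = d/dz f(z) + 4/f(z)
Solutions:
 f(z) = -sqrt(C1 - 8*z)
 f(z) = sqrt(C1 - 8*z)


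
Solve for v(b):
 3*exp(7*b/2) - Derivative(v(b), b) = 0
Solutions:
 v(b) = C1 + 6*exp(7*b/2)/7


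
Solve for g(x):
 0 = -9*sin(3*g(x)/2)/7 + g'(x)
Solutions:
 -9*x/7 + log(cos(3*g(x)/2) - 1)/3 - log(cos(3*g(x)/2) + 1)/3 = C1


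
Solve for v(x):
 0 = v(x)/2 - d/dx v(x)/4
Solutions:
 v(x) = C1*exp(2*x)


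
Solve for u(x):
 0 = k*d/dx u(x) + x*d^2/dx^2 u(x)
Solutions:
 u(x) = C1 + x^(1 - re(k))*(C2*sin(log(x)*Abs(im(k))) + C3*cos(log(x)*im(k)))


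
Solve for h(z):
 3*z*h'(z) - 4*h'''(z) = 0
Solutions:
 h(z) = C1 + Integral(C2*airyai(6^(1/3)*z/2) + C3*airybi(6^(1/3)*z/2), z)


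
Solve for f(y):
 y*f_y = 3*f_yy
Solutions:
 f(y) = C1 + C2*erfi(sqrt(6)*y/6)


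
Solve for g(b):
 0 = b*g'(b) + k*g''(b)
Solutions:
 g(b) = C1 + C2*sqrt(k)*erf(sqrt(2)*b*sqrt(1/k)/2)


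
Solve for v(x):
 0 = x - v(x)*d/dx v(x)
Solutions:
 v(x) = -sqrt(C1 + x^2)
 v(x) = sqrt(C1 + x^2)


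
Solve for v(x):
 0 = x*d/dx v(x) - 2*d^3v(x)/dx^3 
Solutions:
 v(x) = C1 + Integral(C2*airyai(2^(2/3)*x/2) + C3*airybi(2^(2/3)*x/2), x)


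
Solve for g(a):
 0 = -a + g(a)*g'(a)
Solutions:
 g(a) = -sqrt(C1 + a^2)
 g(a) = sqrt(C1 + a^2)


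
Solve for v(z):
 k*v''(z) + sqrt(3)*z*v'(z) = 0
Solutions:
 v(z) = C1 + C2*sqrt(k)*erf(sqrt(2)*3^(1/4)*z*sqrt(1/k)/2)


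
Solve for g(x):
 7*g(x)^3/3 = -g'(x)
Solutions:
 g(x) = -sqrt(6)*sqrt(-1/(C1 - 7*x))/2
 g(x) = sqrt(6)*sqrt(-1/(C1 - 7*x))/2


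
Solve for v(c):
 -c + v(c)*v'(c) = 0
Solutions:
 v(c) = -sqrt(C1 + c^2)
 v(c) = sqrt(C1 + c^2)


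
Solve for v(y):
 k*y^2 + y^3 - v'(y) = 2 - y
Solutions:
 v(y) = C1 + k*y^3/3 + y^4/4 + y^2/2 - 2*y


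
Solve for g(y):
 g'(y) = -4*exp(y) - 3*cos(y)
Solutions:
 g(y) = C1 - 4*exp(y) - 3*sin(y)


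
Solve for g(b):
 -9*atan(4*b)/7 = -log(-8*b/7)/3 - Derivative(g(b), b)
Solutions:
 g(b) = C1 - b*log(-b)/3 + 9*b*atan(4*b)/7 - b*log(2) + b/3 + b*log(7)/3 - 9*log(16*b^2 + 1)/56


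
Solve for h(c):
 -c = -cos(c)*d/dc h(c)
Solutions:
 h(c) = C1 + Integral(c/cos(c), c)


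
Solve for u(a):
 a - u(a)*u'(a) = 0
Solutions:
 u(a) = -sqrt(C1 + a^2)
 u(a) = sqrt(C1 + a^2)


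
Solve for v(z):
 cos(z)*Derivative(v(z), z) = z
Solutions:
 v(z) = C1 + Integral(z/cos(z), z)


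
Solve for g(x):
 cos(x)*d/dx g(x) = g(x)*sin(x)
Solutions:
 g(x) = C1/cos(x)


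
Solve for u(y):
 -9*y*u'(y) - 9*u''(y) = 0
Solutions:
 u(y) = C1 + C2*erf(sqrt(2)*y/2)


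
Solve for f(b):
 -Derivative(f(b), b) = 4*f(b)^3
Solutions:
 f(b) = -sqrt(2)*sqrt(-1/(C1 - 4*b))/2
 f(b) = sqrt(2)*sqrt(-1/(C1 - 4*b))/2


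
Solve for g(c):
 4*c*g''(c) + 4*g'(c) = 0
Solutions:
 g(c) = C1 + C2*log(c)


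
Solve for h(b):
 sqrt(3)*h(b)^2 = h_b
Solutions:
 h(b) = -1/(C1 + sqrt(3)*b)


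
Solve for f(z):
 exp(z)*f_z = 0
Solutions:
 f(z) = C1


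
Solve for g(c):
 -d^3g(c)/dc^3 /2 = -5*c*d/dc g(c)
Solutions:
 g(c) = C1 + Integral(C2*airyai(10^(1/3)*c) + C3*airybi(10^(1/3)*c), c)


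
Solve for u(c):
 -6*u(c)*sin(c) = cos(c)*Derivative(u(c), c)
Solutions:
 u(c) = C1*cos(c)^6


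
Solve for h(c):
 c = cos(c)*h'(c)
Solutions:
 h(c) = C1 + Integral(c/cos(c), c)


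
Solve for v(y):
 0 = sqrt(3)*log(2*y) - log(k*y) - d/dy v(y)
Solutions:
 v(y) = C1 + y*(-log(k) - sqrt(3) + 1 + sqrt(3)*log(2)) + y*(-1 + sqrt(3))*log(y)


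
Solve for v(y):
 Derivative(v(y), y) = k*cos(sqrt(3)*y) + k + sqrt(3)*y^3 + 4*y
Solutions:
 v(y) = C1 + k*y + sqrt(3)*k*sin(sqrt(3)*y)/3 + sqrt(3)*y^4/4 + 2*y^2


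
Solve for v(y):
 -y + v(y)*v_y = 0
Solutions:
 v(y) = -sqrt(C1 + y^2)
 v(y) = sqrt(C1 + y^2)


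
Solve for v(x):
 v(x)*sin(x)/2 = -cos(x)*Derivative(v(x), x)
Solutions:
 v(x) = C1*sqrt(cos(x))


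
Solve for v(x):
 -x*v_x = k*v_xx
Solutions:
 v(x) = C1 + C2*sqrt(k)*erf(sqrt(2)*x*sqrt(1/k)/2)


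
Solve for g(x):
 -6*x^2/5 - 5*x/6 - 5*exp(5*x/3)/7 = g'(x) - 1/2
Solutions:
 g(x) = C1 - 2*x^3/5 - 5*x^2/12 + x/2 - 3*exp(5*x/3)/7


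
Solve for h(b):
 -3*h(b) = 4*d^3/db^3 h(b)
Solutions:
 h(b) = C3*exp(-6^(1/3)*b/2) + (C1*sin(2^(1/3)*3^(5/6)*b/4) + C2*cos(2^(1/3)*3^(5/6)*b/4))*exp(6^(1/3)*b/4)


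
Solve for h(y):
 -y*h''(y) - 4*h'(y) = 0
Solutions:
 h(y) = C1 + C2/y^3


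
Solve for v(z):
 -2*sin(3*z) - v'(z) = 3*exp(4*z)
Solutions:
 v(z) = C1 - 3*exp(4*z)/4 + 2*cos(3*z)/3


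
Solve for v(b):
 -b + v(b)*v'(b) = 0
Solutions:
 v(b) = -sqrt(C1 + b^2)
 v(b) = sqrt(C1 + b^2)


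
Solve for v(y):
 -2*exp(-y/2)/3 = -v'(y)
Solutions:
 v(y) = C1 - 4*exp(-y/2)/3


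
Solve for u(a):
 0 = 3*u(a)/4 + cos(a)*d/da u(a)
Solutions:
 u(a) = C1*(sin(a) - 1)^(3/8)/(sin(a) + 1)^(3/8)


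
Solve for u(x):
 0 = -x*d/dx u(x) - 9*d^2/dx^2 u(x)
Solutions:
 u(x) = C1 + C2*erf(sqrt(2)*x/6)


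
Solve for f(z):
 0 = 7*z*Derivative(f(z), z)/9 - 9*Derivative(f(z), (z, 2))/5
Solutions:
 f(z) = C1 + C2*erfi(sqrt(70)*z/18)


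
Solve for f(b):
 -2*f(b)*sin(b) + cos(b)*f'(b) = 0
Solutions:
 f(b) = C1/cos(b)^2


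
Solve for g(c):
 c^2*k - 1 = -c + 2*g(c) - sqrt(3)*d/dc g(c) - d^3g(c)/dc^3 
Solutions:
 g(c) = C1*exp(c*(-3*(1 + sqrt(sqrt(3)/9 + 1))^(1/3) + sqrt(3)/(1 + sqrt(sqrt(3)/9 + 1))^(1/3))/6)*sin(c*((1 + sqrt(sqrt(3)/9 + 1))^(-1/3) + sqrt(3)*(1 + sqrt(sqrt(3)/9 + 1))^(1/3))/2) + C2*exp(c*(-3*(1 + sqrt(sqrt(3)/9 + 1))^(1/3) + sqrt(3)/(1 + sqrt(sqrt(3)/9 + 1))^(1/3))/6)*cos(c*((1 + sqrt(sqrt(3)/9 + 1))^(-1/3) + sqrt(3)*(1 + sqrt(sqrt(3)/9 + 1))^(1/3))/2) + C3*exp(c*(-sqrt(3)/(3*(1 + sqrt(sqrt(3)/9 + 1))^(1/3)) + (1 + sqrt(sqrt(3)/9 + 1))^(1/3))) + c^2*k/2 + sqrt(3)*c*k/2 + c/2 + 3*k/4 - 1/2 + sqrt(3)/4


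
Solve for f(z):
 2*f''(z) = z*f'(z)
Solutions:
 f(z) = C1 + C2*erfi(z/2)


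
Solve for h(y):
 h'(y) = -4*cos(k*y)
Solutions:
 h(y) = C1 - 4*sin(k*y)/k


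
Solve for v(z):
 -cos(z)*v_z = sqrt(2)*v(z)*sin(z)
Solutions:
 v(z) = C1*cos(z)^(sqrt(2))


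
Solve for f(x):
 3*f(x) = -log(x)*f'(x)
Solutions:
 f(x) = C1*exp(-3*li(x))


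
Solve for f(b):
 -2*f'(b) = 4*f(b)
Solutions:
 f(b) = C1*exp(-2*b)


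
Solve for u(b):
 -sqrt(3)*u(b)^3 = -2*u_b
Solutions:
 u(b) = -sqrt(-1/(C1 + sqrt(3)*b))
 u(b) = sqrt(-1/(C1 + sqrt(3)*b))


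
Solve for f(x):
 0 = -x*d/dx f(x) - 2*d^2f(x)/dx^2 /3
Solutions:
 f(x) = C1 + C2*erf(sqrt(3)*x/2)


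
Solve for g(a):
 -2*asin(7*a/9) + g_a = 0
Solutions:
 g(a) = C1 + 2*a*asin(7*a/9) + 2*sqrt(81 - 49*a^2)/7


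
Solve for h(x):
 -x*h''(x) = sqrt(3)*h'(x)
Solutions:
 h(x) = C1 + C2*x^(1 - sqrt(3))


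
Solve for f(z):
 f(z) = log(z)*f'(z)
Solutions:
 f(z) = C1*exp(li(z))


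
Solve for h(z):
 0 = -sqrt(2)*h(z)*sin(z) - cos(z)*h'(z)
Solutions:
 h(z) = C1*cos(z)^(sqrt(2))


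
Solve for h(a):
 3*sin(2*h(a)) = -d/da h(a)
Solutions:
 h(a) = pi - acos((-C1 - exp(12*a))/(C1 - exp(12*a)))/2
 h(a) = acos((-C1 - exp(12*a))/(C1 - exp(12*a)))/2


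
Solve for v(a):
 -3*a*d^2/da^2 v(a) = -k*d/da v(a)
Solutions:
 v(a) = C1 + a^(re(k)/3 + 1)*(C2*sin(log(a)*Abs(im(k))/3) + C3*cos(log(a)*im(k)/3))


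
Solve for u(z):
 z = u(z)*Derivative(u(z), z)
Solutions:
 u(z) = -sqrt(C1 + z^2)
 u(z) = sqrt(C1 + z^2)


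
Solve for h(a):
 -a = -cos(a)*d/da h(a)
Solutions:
 h(a) = C1 + Integral(a/cos(a), a)


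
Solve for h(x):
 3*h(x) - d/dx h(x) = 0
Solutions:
 h(x) = C1*exp(3*x)


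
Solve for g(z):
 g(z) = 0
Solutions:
 g(z) = 0


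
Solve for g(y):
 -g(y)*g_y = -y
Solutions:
 g(y) = -sqrt(C1 + y^2)
 g(y) = sqrt(C1 + y^2)


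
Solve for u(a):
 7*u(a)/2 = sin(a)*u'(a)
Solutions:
 u(a) = C1*(cos(a) - 1)^(7/4)/(cos(a) + 1)^(7/4)


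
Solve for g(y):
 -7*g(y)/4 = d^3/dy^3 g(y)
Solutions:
 g(y) = C3*exp(-14^(1/3)*y/2) + (C1*sin(14^(1/3)*sqrt(3)*y/4) + C2*cos(14^(1/3)*sqrt(3)*y/4))*exp(14^(1/3)*y/4)


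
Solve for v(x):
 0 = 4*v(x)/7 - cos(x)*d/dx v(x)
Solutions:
 v(x) = C1*(sin(x) + 1)^(2/7)/(sin(x) - 1)^(2/7)


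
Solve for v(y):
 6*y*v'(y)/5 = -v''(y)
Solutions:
 v(y) = C1 + C2*erf(sqrt(15)*y/5)


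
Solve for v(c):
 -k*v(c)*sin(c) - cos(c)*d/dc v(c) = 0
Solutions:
 v(c) = C1*exp(k*log(cos(c)))


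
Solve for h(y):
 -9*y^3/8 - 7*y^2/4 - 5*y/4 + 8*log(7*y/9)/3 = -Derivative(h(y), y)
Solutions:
 h(y) = C1 + 9*y^4/32 + 7*y^3/12 + 5*y^2/8 - 8*y*log(y)/3 - 8*y*log(7)/3 + 8*y/3 + 16*y*log(3)/3


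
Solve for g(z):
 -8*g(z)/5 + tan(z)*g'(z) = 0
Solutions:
 g(z) = C1*sin(z)^(8/5)


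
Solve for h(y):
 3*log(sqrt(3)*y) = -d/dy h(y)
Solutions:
 h(y) = C1 - 3*y*log(y) - 3*y*log(3)/2 + 3*y


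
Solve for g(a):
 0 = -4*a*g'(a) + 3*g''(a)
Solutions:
 g(a) = C1 + C2*erfi(sqrt(6)*a/3)


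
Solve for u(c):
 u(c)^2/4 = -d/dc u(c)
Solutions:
 u(c) = 4/(C1 + c)


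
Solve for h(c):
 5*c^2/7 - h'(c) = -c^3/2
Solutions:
 h(c) = C1 + c^4/8 + 5*c^3/21


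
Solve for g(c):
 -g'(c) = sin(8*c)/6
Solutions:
 g(c) = C1 + cos(8*c)/48


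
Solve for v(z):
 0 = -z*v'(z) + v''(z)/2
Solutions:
 v(z) = C1 + C2*erfi(z)


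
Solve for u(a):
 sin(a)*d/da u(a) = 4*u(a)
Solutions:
 u(a) = C1*(cos(a)^2 - 2*cos(a) + 1)/(cos(a)^2 + 2*cos(a) + 1)


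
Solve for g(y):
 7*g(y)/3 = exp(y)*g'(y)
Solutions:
 g(y) = C1*exp(-7*exp(-y)/3)


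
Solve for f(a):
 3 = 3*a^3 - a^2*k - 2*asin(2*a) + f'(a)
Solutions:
 f(a) = C1 - 3*a^4/4 + a^3*k/3 + 2*a*asin(2*a) + 3*a + sqrt(1 - 4*a^2)


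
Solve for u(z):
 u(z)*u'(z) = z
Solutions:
 u(z) = -sqrt(C1 + z^2)
 u(z) = sqrt(C1 + z^2)


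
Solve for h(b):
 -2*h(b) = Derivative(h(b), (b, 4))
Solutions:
 h(b) = (C1*sin(2^(3/4)*b/2) + C2*cos(2^(3/4)*b/2))*exp(-2^(3/4)*b/2) + (C3*sin(2^(3/4)*b/2) + C4*cos(2^(3/4)*b/2))*exp(2^(3/4)*b/2)


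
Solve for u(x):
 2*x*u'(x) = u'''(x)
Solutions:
 u(x) = C1 + Integral(C2*airyai(2^(1/3)*x) + C3*airybi(2^(1/3)*x), x)


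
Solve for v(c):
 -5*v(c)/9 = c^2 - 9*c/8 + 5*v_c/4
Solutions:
 v(c) = C1*exp(-4*c/9) - 9*c^2/5 + 81*c/8 - 729/32


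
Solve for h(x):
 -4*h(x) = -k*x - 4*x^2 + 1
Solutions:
 h(x) = k*x/4 + x^2 - 1/4


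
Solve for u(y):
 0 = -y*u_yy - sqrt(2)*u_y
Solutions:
 u(y) = C1 + C2*y^(1 - sqrt(2))


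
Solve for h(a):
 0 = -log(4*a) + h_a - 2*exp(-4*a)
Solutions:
 h(a) = C1 + a*log(a) + a*(-1 + 2*log(2)) - exp(-4*a)/2


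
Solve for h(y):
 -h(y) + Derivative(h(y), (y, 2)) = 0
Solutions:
 h(y) = C1*exp(-y) + C2*exp(y)


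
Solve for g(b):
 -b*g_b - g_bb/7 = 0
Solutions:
 g(b) = C1 + C2*erf(sqrt(14)*b/2)


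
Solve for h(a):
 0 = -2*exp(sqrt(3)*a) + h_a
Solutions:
 h(a) = C1 + 2*sqrt(3)*exp(sqrt(3)*a)/3


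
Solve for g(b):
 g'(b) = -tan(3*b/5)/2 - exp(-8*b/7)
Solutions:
 g(b) = C1 - 5*log(tan(3*b/5)^2 + 1)/12 + 7*exp(-8*b/7)/8


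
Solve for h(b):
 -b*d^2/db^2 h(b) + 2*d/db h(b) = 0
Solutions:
 h(b) = C1 + C2*b^3


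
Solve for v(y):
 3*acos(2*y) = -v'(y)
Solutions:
 v(y) = C1 - 3*y*acos(2*y) + 3*sqrt(1 - 4*y^2)/2


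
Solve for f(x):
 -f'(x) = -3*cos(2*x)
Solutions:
 f(x) = C1 + 3*sin(2*x)/2


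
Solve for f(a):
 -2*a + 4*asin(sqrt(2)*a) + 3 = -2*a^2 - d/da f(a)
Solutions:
 f(a) = C1 - 2*a^3/3 + a^2 - 4*a*asin(sqrt(2)*a) - 3*a - 2*sqrt(2)*sqrt(1 - 2*a^2)


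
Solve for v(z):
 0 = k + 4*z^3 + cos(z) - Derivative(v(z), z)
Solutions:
 v(z) = C1 + k*z + z^4 + sin(z)


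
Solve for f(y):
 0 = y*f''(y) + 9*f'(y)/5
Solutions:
 f(y) = C1 + C2/y^(4/5)


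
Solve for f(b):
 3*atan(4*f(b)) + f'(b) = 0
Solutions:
 Integral(1/atan(4*_y), (_y, f(b))) = C1 - 3*b


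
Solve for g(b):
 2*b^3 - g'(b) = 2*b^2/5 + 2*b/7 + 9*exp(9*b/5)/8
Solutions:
 g(b) = C1 + b^4/2 - 2*b^3/15 - b^2/7 - 5*exp(9*b/5)/8


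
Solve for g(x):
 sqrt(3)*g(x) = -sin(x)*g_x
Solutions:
 g(x) = C1*(cos(x) + 1)^(sqrt(3)/2)/(cos(x) - 1)^(sqrt(3)/2)


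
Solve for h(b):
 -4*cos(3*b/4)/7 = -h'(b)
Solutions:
 h(b) = C1 + 16*sin(3*b/4)/21


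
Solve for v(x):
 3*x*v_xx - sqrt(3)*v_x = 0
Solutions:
 v(x) = C1 + C2*x^(sqrt(3)/3 + 1)


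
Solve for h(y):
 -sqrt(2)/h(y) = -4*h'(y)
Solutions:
 h(y) = -sqrt(C1 + 2*sqrt(2)*y)/2
 h(y) = sqrt(C1 + 2*sqrt(2)*y)/2


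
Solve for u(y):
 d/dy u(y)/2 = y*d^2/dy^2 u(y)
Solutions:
 u(y) = C1 + C2*y^(3/2)


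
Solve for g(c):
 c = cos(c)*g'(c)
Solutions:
 g(c) = C1 + Integral(c/cos(c), c)
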